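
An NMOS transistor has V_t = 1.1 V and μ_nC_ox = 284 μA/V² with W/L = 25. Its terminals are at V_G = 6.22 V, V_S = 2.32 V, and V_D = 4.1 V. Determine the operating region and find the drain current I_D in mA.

Triode; I_D = 24.1 mA

V_GS = V_G − V_S = 6.22 − 2.32 = 3.9 V; V_DS = V_D − V_S = 4.1 − 2.32 = 1.78 V.
k_n = μ_nC_ox · (W/L) = 7.1 mA/V².
V_ov = V_GS − V_t = 3.9 − 1.1 = 2.8 V.
Since V_DS = 1.78 V < V_ov = 2.8 V, the device is in the triode region.
I_D = k_n [V_ov · V_DS − ½ V_DS²] = 7.1 × [2.8 × 1.78 − 0.5 × 1.78²] = 24.1 mA.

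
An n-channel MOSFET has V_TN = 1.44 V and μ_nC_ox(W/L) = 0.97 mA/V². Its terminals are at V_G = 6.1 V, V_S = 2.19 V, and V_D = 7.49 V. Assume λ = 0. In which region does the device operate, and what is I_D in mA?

Saturation; I_D = 2.96 mA

V_GS = V_G − V_S = 6.1 − 2.19 = 3.91 V; V_DS = V_D − V_S = 7.49 − 2.19 = 5.3 V.
V_ov = V_GS − V_TN = 3.91 − 1.44 = 2.47 V.
Since V_DS = 5.3 V ≥ V_ov = 2.47 V, the device is in saturation.
I_D = ½ k_n V_ov² = 0.5 × 0.97 × 2.47² = 2.96 mA.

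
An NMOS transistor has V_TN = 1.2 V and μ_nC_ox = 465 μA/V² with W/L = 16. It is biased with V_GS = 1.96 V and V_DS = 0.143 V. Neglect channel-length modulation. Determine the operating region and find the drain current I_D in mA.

Triode; I_D = 0.733 mA

k_n = μ_nC_ox · (W/L) = 7.44 mA/V².
V_ov = V_GS − V_TN = 1.96 − 1.2 = 0.76 V.
Since V_DS = 0.143 V < V_ov = 0.76 V, the device is in the triode region.
I_D = k_n [V_ov · V_DS − ½ V_DS²] = 7.44 × [0.76 × 0.143 − 0.5 × 0.143²] = 0.733 mA.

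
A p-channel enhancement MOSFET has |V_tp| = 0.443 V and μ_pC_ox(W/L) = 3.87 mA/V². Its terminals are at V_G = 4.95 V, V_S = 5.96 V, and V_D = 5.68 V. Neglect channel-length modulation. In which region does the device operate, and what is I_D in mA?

Triode; I_D = 0.463 mA

V_SG = V_S − V_G = 5.96 − 4.95 = 1.01 V; V_SD = V_S − V_D = 5.96 − 5.68 = 0.28 V.
V_ov = V_SG − |V_tp| = 1.01 − 0.443 = 0.567 V.
Since V_SD = 0.28 V < V_ov = 0.567 V, the device is in the triode region.
I_D = k_p [V_ov · V_SD − ½ V_SD²] = 3.87 × [0.567 × 0.28 − 0.5 × 0.28²] = 0.463 mA.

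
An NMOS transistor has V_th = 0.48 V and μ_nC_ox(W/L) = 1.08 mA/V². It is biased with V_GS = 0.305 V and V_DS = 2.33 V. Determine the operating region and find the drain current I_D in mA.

V_GS = 0.305 V < V_th = 0.48 V, so the transistor is in cutoff.

Cutoff; I_D = 0 mA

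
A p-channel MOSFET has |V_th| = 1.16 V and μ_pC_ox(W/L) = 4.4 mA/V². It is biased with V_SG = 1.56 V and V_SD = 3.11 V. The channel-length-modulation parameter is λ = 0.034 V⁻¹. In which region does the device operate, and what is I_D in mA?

Saturation; I_D = 0.389 mA

V_ov = V_SG − |V_th| = 1.56 − 1.16 = 0.4 V.
Since V_SD = 3.11 V ≥ V_ov = 0.4 V, the device is in saturation.
I_D = ½ k_p V_ov² (1 + λ V_SD) = 0.5 × 4.4 × 0.4² × (1 + 0.034 × 3.11) = 0.389 mA.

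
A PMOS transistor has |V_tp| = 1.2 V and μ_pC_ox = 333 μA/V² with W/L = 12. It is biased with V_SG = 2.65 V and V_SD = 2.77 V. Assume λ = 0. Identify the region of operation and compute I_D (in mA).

Saturation; I_D = 4.20 mA

k_p = μ_pC_ox · (W/L) = 3.996 mA/V².
V_ov = V_SG − |V_tp| = 2.65 − 1.2 = 1.45 V.
Since V_SD = 2.77 V ≥ V_ov = 1.45 V, the device is in saturation.
I_D = ½ k_p V_ov² = 0.5 × 3.996 × 1.45² = 4.2 mA.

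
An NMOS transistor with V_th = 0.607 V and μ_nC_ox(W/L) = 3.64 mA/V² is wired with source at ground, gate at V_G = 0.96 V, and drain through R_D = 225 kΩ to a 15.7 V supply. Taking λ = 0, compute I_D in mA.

V_GS = V_G = 0.96 V, so V_ov = 0.96 − 0.607 = 0.353 V.
Assume saturation: I_D = ½ k_n V_ov² = 0.5 × 3.64 × 0.353² = 0.227 mA, giving V_DS = V_DD − I_D R_D = 15.7 − 0.227 × 225 = -35.3 V.
But -35.3 V < V_ov = 0.353 V, so the device is actually in triode.
In triode I_D = k_n[V_ov V_DS − ½ V_DS²] and I_D = (V_DD − V_DS)/R_D. Equating: 410 V_DS² − 290.1 V_DS + 15.7 = 0, giving V_DS = 0.059 V (the root below V_ov).
I_D = (15.7 − 0.059) / 225 = 0.0695 mA.

I_D = 0.0695 mA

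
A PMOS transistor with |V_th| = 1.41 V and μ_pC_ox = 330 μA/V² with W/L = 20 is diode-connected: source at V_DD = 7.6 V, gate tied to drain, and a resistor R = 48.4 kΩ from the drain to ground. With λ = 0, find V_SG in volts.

V_SG = 1.60 V

With gate tied to drain, V_SG = V_SD ≥ V_SG − |V_th|, so the device is in saturation.
k_p = μ_pC_ox · (W/L) = 6.6 mA/V².
KCL at the drain: ½ k_p (V_SG − |V_th|)² = (V_DD − V_SG)/R.
Let x = V_SG − 1.41. Then 160 x² + x − 6.19 = 0, giving x = 0.194 V (positive root), so V_SG = 1.6 V.
I_D = (V_DD − V_SG)/R = (7.6 − 1.6) / 48.4 = 0.124 mA.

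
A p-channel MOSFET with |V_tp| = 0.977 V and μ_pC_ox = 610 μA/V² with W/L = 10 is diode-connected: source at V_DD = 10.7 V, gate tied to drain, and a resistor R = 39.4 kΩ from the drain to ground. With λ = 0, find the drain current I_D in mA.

With gate tied to drain, V_SG = V_SD ≥ V_SG − |V_tp|, so the device is in saturation.
k_p = μ_pC_ox · (W/L) = 6.1 mA/V².
KCL at the drain: ½ k_p (V_SG − |V_tp|)² = (V_DD − V_SG)/R.
Let x = V_SG − 0.977. Then 120 x² + x − 9.723 = 0, giving x = 0.28 V (positive root), so V_SG = 1.26 V.
I_D = (V_DD − V_SG)/R = (10.7 − 1.26) / 39.4 = 0.24 mA.

I_D = 0.240 mA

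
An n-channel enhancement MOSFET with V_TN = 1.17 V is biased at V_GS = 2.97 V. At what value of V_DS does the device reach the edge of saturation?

The boundary between triode and saturation is V_DS = V_GS − V_TN = V_ov.
V_ov = 2.97 − 1.17 = 1.8 V.

V_DS,sat = 1.80 V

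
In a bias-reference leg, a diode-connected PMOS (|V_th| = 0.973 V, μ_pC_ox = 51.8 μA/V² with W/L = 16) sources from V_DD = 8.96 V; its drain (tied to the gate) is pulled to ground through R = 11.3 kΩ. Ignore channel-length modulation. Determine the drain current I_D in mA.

With gate tied to drain, V_SG = V_SD ≥ V_SG − |V_th|, so the device is in saturation.
k_p = μ_pC_ox · (W/L) = 0.8288 mA/V².
KCL at the drain: ½ k_p (V_SG − |V_th|)² = (V_DD − V_SG)/R.
Let x = V_SG − 0.973. Then 4.68 x² + x − 7.987 = 0, giving x = 1.2 V (positive root), so V_SG = 2.18 V.
I_D = (V_DD − V_SG)/R = (8.96 − 2.18) / 11.3 = 0.6 mA.

I_D = 0.600 mA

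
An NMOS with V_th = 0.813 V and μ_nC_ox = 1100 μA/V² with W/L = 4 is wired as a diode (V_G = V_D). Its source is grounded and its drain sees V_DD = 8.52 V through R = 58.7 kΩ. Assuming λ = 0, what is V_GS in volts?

With gate tied to drain, V_GS = V_DS ≥ V_GS − V_th, so the device is in saturation.
k_n = μ_nC_ox · (W/L) = 4.4 mA/V².
KCL at the drain: ½ k_n (V_GS − V_th)² = (V_DD − V_GS)/R.
Let x = V_GS − 0.813. Then 129 x² + x − 7.707 = 0, giving x = 0.24 V (positive root), so V_GS = 1.05 V.
I_D = (V_DD − V_GS)/R = (8.52 − 1.05) / 58.7 = 0.127 mA.

V_GS = 1.05 V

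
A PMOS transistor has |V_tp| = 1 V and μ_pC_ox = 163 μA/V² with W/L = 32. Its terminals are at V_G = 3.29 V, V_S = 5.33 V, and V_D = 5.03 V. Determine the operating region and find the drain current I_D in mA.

Triode; I_D = 1.39 mA

V_SG = V_S − V_G = 5.33 − 3.29 = 2.04 V; V_SD = V_S − V_D = 5.33 − 5.03 = 0.3 V.
k_p = μ_pC_ox · (W/L) = 5.216 mA/V².
V_ov = V_SG − |V_tp| = 2.04 − 1 = 1.04 V.
Since V_SD = 0.3 V < V_ov = 1.04 V, the device is in the triode region.
I_D = k_p [V_ov · V_SD − ½ V_SD²] = 5.216 × [1.04 × 0.3 − 0.5 × 0.3²] = 1.39 mA.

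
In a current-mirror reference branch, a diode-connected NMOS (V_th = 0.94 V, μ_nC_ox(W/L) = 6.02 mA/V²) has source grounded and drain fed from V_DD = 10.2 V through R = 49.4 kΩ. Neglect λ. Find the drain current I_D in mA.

With gate tied to drain, V_GS = V_DS ≥ V_GS − V_th, so the device is in saturation.
KCL at the drain: ½ k_n (V_GS − V_th)² = (V_DD − V_GS)/R.
Let x = V_GS − 0.94. Then 149 x² + x − 9.26 = 0, giving x = 0.246 V (positive root), so V_GS = 1.19 V.
I_D = (V_DD − V_GS)/R = (10.2 − 1.19) / 49.4 = 0.182 mA.

I_D = 0.182 mA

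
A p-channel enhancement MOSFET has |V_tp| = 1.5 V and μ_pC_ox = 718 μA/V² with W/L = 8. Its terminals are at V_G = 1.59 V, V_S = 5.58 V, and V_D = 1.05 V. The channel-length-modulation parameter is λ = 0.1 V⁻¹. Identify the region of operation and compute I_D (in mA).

V_SG = V_S − V_G = 5.58 − 1.59 = 3.99 V; V_SD = V_S − V_D = 5.58 − 1.05 = 4.53 V.
k_p = μ_pC_ox · (W/L) = 5.744 mA/V².
V_ov = V_SG − |V_tp| = 3.99 − 1.5 = 2.49 V.
Since V_SD = 4.53 V ≥ V_ov = 2.49 V, the device is in saturation.
I_D = ½ k_p V_ov² (1 + λ V_SD) = 0.5 × 5.744 × 2.49² × (1 + 0.1 × 4.53) = 25.9 mA.

Saturation; I_D = 25.9 mA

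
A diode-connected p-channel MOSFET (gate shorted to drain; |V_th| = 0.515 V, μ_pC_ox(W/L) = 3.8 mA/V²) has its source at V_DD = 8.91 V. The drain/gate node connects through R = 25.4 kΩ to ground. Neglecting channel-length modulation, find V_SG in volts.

With gate tied to drain, V_SG = V_SD ≥ V_SG − |V_th|, so the device is in saturation.
KCL at the drain: ½ k_p (V_SG − |V_th|)² = (V_DD − V_SG)/R.
Let x = V_SG − 0.515. Then 48.3 x² + x − 8.395 = 0, giving x = 0.407 V (positive root), so V_SG = 0.922 V.
I_D = (V_DD − V_SG)/R = (8.91 − 0.922) / 25.4 = 0.314 mA.

V_SG = 0.922 V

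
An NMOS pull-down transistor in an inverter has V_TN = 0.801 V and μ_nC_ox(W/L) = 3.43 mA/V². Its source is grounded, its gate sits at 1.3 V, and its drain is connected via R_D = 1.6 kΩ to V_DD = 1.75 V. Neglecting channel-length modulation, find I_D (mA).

V_GS = V_G = 1.3 V, so V_ov = 1.3 − 0.801 = 0.499 V.
Assume saturation: I_D = ½ k_n V_ov² = 0.5 × 3.43 × 0.499² = 0.427 mA, giving V_DS = V_DD − I_D R_D = 1.75 − 0.427 × 1.6 = 1.07 V.
V_DS = 1.07 V ≥ V_ov = 0.499 V, confirming saturation.

I_D = 0.427 mA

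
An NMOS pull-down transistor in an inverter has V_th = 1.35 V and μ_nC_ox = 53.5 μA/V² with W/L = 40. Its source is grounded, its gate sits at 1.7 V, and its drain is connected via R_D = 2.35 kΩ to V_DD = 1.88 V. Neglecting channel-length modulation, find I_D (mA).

V_GS = V_G = 1.7 V, so V_ov = 1.7 − 1.35 = 0.35 V.
k_n = μ_nC_ox · (W/L) = 2.14 mA/V².
Assume saturation: I_D = ½ k_n V_ov² = 0.5 × 2.14 × 0.35² = 0.131 mA, giving V_DS = V_DD − I_D R_D = 1.88 − 0.131 × 2.35 = 1.57 V.
V_DS = 1.57 V ≥ V_ov = 0.35 V, confirming saturation.

I_D = 0.131 mA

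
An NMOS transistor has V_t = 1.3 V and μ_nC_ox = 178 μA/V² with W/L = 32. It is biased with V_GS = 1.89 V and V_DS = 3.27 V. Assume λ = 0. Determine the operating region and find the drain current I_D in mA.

k_n = μ_nC_ox · (W/L) = 5.696 mA/V².
V_ov = V_GS − V_t = 1.89 − 1.3 = 0.59 V.
Since V_DS = 3.27 V ≥ V_ov = 0.59 V, the device is in saturation.
I_D = ½ k_n V_ov² = 0.5 × 5.696 × 0.59² = 0.991 mA.

Saturation; I_D = 0.991 mA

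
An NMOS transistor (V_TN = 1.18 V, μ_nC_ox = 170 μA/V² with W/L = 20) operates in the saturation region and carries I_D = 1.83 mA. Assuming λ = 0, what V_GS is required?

V_GS = 2.22 V

k_n = μ_nC_ox · (W/L) = 3.4 mA/V².
In saturation I_D = ½ k_n (V_GS − V_TN)², so V_GS − V_TN = √(2 I_D / k_n) = √(2 × 1.83 / 3.4) = 1.04 V.
V_GS = 1.18 + 1.04 = 2.22 V.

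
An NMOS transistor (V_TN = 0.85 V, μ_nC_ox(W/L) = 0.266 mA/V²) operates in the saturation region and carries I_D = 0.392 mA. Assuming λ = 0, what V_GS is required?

V_GS = 2.57 V

In saturation I_D = ½ k_n (V_GS − V_TN)², so V_GS − V_TN = √(2 I_D / k_n) = √(2 × 0.392 / 0.266) = 1.72 V.
V_GS = 0.85 + 1.72 = 2.57 V.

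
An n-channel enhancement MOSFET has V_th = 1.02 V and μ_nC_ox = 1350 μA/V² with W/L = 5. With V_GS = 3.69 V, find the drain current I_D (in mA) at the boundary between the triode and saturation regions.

I_D = 24.1 mA

At the boundary V_DS = V_ov = V_GS − V_th = 3.69 − 1.02 = 2.67 V.
k_n = μ_nC_ox · (W/L) = 6.75 mA/V².
I_D = ½ k_n V_ov² = 0.5 × 6.75 × 2.67² = 24.1 mA.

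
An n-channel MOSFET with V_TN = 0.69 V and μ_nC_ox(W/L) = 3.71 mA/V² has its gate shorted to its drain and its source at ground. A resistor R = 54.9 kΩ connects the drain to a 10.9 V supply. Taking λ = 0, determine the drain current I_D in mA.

I_D = 0.180 mA

With gate tied to drain, V_GS = V_DS ≥ V_GS − V_TN, so the device is in saturation.
KCL at the drain: ½ k_n (V_GS − V_TN)² = (V_DD − V_GS)/R.
Let x = V_GS − 0.69. Then 102 x² + x − 10.21 = 0, giving x = 0.312 V (positive root), so V_GS = 1 V.
I_D = (V_DD − V_GS)/R = (10.9 − 1) / 54.9 = 0.18 mA.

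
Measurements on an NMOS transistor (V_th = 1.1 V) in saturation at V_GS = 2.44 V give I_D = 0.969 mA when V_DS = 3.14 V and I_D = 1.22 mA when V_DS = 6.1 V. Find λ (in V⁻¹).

λ = 0.121 V⁻¹

With V_GS fixed, I_D ∝ (1 + λ V_DS) in saturation, so I_D2/I_D1 = (1 + λ V_DS2)/(1 + λ V_DS1).
1.22/0.969 = 1.259 = (1 + 6.1 λ)/(1 + 3.14 λ).
Solving: λ (I_D1 V_DS2 − I_D2 V_DS1) = I_D2 − I_D1, so λ = (1.22 − 0.969) / (0.969 × 6.1 − 1.22 × 3.14) = 0.251 / 2.08 = 0.121 V⁻¹.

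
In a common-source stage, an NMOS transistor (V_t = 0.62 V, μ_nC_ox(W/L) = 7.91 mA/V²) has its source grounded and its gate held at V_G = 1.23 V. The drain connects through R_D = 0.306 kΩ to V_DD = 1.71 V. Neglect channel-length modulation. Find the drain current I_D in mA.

I_D = 1.47 mA

V_GS = V_G = 1.23 V, so V_ov = 1.23 − 0.62 = 0.61 V.
Assume saturation: I_D = ½ k_n V_ov² = 0.5 × 7.91 × 0.61² = 1.47 mA, giving V_DS = V_DD − I_D R_D = 1.71 − 1.47 × 0.306 = 1.26 V.
V_DS = 1.26 V ≥ V_ov = 0.61 V, confirming saturation.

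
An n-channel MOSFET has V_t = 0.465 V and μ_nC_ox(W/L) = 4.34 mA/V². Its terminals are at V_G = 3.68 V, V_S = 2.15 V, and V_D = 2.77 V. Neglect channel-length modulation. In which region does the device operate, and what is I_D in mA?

Triode; I_D = 2.03 mA

V_GS = V_G − V_S = 3.68 − 2.15 = 1.53 V; V_DS = V_D − V_S = 2.77 − 2.15 = 0.62 V.
V_ov = V_GS − V_t = 1.53 − 0.465 = 1.07 V.
Since V_DS = 0.62 V < V_ov = 1.07 V, the device is in the triode region.
I_D = k_n [V_ov · V_DS − ½ V_DS²] = 4.34 × [1.07 × 0.62 − 0.5 × 0.62²] = 2.03 mA.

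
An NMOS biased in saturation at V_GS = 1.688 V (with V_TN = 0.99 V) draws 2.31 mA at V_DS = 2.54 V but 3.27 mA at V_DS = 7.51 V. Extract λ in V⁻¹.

With V_GS fixed, I_D ∝ (1 + λ V_DS) in saturation, so I_D2/I_D1 = (1 + λ V_DS2)/(1 + λ V_DS1).
3.27/2.31 = 1.416 = (1 + 7.51 λ)/(1 + 2.54 λ).
Solving: λ (I_D1 V_DS2 − I_D2 V_DS1) = I_D2 − I_D1, so λ = (3.27 − 2.31) / (2.31 × 7.51 − 3.27 × 2.54) = 0.96 / 9.04 = 0.106 V⁻¹.

λ = 0.106 V⁻¹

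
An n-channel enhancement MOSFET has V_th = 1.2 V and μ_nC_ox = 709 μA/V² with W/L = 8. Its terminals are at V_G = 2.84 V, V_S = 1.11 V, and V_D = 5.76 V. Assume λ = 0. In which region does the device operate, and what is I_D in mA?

V_GS = V_G − V_S = 2.84 − 1.11 = 1.73 V; V_DS = V_D − V_S = 5.76 − 1.11 = 4.65 V.
k_n = μ_nC_ox · (W/L) = 5.672 mA/V².
V_ov = V_GS − V_th = 1.73 − 1.2 = 0.53 V.
Since V_DS = 4.65 V ≥ V_ov = 0.53 V, the device is in saturation.
I_D = ½ k_n V_ov² = 0.5 × 5.672 × 0.53² = 0.797 mA.

Saturation; I_D = 0.797 mA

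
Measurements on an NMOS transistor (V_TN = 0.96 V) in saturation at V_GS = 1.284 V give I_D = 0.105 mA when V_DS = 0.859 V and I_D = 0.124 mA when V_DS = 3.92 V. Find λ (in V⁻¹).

With V_GS fixed, I_D ∝ (1 + λ V_DS) in saturation, so I_D2/I_D1 = (1 + λ V_DS2)/(1 + λ V_DS1).
0.124/0.105 = 1.181 = (1 + 3.92 λ)/(1 + 0.859 λ).
Solving: λ (I_D1 V_DS2 − I_D2 V_DS1) = I_D2 − I_D1, so λ = (0.124 − 0.105) / (0.105 × 3.92 − 0.124 × 0.859) = 0.019 / 0.305 = 0.0623 V⁻¹.

λ = 0.0623 V⁻¹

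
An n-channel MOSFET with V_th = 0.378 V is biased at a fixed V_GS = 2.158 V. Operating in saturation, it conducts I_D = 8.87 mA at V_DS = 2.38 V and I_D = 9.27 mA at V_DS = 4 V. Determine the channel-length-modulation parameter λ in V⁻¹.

With V_GS fixed, I_D ∝ (1 + λ V_DS) in saturation, so I_D2/I_D1 = (1 + λ V_DS2)/(1 + λ V_DS1).
9.27/8.87 = 1.045 = (1 + 4 λ)/(1 + 2.38 λ).
Solving: λ (I_D1 V_DS2 − I_D2 V_DS1) = I_D2 − I_D1, so λ = (9.27 − 8.87) / (8.87 × 4 − 9.27 × 2.38) = 0.4 / 13.4 = 0.0298 V⁻¹.

λ = 0.0298 V⁻¹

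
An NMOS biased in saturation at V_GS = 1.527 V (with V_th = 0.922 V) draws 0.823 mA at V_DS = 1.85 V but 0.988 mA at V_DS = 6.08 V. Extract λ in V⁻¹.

With V_GS fixed, I_D ∝ (1 + λ V_DS) in saturation, so I_D2/I_D1 = (1 + λ V_DS2)/(1 + λ V_DS1).
0.988/0.823 = 1.2 = (1 + 6.08 λ)/(1 + 1.85 λ).
Solving: λ (I_D1 V_DS2 − I_D2 V_DS1) = I_D2 − I_D1, so λ = (0.988 − 0.823) / (0.823 × 6.08 − 0.988 × 1.85) = 0.165 / 3.18 = 0.052 V⁻¹.

λ = 0.0520 V⁻¹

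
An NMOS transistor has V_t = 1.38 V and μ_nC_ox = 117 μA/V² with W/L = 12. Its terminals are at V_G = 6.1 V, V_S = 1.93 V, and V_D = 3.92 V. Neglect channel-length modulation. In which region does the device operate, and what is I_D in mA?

V_GS = V_G − V_S = 6.1 − 1.93 = 4.17 V; V_DS = V_D − V_S = 3.92 − 1.93 = 1.99 V.
k_n = μ_nC_ox · (W/L) = 1.404 mA/V².
V_ov = V_GS − V_t = 4.17 − 1.38 = 2.79 V.
Since V_DS = 1.99 V < V_ov = 2.79 V, the device is in the triode region.
I_D = k_n [V_ov · V_DS − ½ V_DS²] = 1.404 × [2.79 × 1.99 − 0.5 × 1.99²] = 5.02 mA.

Triode; I_D = 5.02 mA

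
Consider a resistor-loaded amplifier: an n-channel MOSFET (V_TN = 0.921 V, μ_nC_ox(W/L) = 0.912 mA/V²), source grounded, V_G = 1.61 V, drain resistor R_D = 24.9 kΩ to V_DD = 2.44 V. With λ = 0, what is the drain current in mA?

I_D = 0.0914 mA

V_GS = V_G = 1.61 V, so V_ov = 1.61 − 0.921 = 0.689 V.
Assume saturation: I_D = ½ k_n V_ov² = 0.5 × 0.912 × 0.689² = 0.216 mA, giving V_DS = V_DD − I_D R_D = 2.44 − 0.216 × 24.9 = -2.95 V.
But -2.95 V < V_ov = 0.689 V, so the device is actually in triode.
In triode I_D = k_n[V_ov V_DS − ½ V_DS²] and I_D = (V_DD − V_DS)/R_D. Equating: 11.4 V_DS² − 16.65 V_DS + 2.44 = 0, giving V_DS = 0.165 V (the root below V_ov).
I_D = (2.44 − 0.165) / 24.9 = 0.0914 mA.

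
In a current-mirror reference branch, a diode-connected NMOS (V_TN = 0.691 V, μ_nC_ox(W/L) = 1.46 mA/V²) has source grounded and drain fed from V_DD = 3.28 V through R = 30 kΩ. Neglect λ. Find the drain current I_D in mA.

I_D = 0.0756 mA

With gate tied to drain, V_GS = V_DS ≥ V_GS − V_TN, so the device is in saturation.
KCL at the drain: ½ k_n (V_GS − V_TN)² = (V_DD − V_GS)/R.
Let x = V_GS − 0.691. Then 21.9 x² + x − 2.589 = 0, giving x = 0.322 V (positive root), so V_GS = 1.01 V.
I_D = (V_DD − V_GS)/R = (3.28 − 1.01) / 30 = 0.0756 mA.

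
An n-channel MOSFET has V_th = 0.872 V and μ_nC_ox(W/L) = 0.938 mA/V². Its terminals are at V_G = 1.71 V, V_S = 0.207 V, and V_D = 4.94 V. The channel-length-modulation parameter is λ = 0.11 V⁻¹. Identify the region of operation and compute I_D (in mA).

V_GS = V_G − V_S = 1.71 − 0.207 = 1.5 V; V_DS = V_D − V_S = 4.94 − 0.207 = 4.73 V.
V_ov = V_GS − V_th = 1.5 − 0.872 = 0.631 V.
Since V_DS = 4.73 V ≥ V_ov = 0.631 V, the device is in saturation.
I_D = ½ k_n V_ov² (1 + λ V_DS) = 0.5 × 0.938 × 0.631² × (1 + 0.11 × 4.73) = 0.284 mA.

Saturation; I_D = 0.284 mA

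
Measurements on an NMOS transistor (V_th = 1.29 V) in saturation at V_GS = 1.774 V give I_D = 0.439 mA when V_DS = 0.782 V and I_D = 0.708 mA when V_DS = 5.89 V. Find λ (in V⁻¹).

With V_GS fixed, I_D ∝ (1 + λ V_DS) in saturation, so I_D2/I_D1 = (1 + λ V_DS2)/(1 + λ V_DS1).
0.708/0.439 = 1.613 = (1 + 5.89 λ)/(1 + 0.782 λ).
Solving: λ (I_D1 V_DS2 − I_D2 V_DS1) = I_D2 − I_D1, so λ = (0.708 − 0.439) / (0.439 × 5.89 − 0.708 × 0.782) = 0.269 / 2.03 = 0.132 V⁻¹.

λ = 0.132 V⁻¹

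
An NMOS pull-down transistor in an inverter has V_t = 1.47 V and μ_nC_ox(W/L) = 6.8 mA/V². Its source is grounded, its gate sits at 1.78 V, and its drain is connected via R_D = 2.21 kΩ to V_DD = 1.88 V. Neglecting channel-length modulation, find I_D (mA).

V_GS = V_G = 1.78 V, so V_ov = 1.78 − 1.47 = 0.31 V.
Assume saturation: I_D = ½ k_n V_ov² = 0.5 × 6.8 × 0.31² = 0.327 mA, giving V_DS = V_DD − I_D R_D = 1.88 − 0.327 × 2.21 = 1.16 V.
V_DS = 1.16 V ≥ V_ov = 0.31 V, confirming saturation.

I_D = 0.327 mA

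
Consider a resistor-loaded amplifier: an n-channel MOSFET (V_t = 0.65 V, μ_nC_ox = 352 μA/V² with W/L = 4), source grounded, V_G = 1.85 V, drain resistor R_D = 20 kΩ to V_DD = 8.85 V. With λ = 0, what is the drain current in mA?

I_D = 0.428 mA

V_GS = V_G = 1.85 V, so V_ov = 1.85 − 0.65 = 1.2 V.
k_n = μ_nC_ox · (W/L) = 1.408 mA/V².
Assume saturation: I_D = ½ k_n V_ov² = 0.5 × 1.408 × 1.2² = 1.01 mA, giving V_DS = V_DD − I_D R_D = 8.85 − 1.01 × 20 = -11.4 V.
But -11.4 V < V_ov = 1.2 V, so the device is actually in triode.
In triode I_D = k_n[V_ov V_DS − ½ V_DS²] and I_D = (V_DD − V_DS)/R_D. Equating: 14.1 V_DS² − 34.79 V_DS + 8.85 = 0, giving V_DS = 0.288 V (the root below V_ov).
I_D = (8.85 − 0.288) / 20 = 0.428 mA.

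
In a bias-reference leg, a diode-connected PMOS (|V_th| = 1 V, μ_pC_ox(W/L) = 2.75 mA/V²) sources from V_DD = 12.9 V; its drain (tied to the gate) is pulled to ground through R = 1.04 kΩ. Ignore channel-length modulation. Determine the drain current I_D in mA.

I_D = 8.98 mA

With gate tied to drain, V_SG = V_SD ≥ V_SG − |V_th|, so the device is in saturation.
KCL at the drain: ½ k_p (V_SG − |V_th|)² = (V_DD − V_SG)/R.
Let x = V_SG − 1. Then 1.43 x² + x − 11.9 = 0, giving x = 2.56 V (positive root), so V_SG = 3.56 V.
I_D = (V_DD − V_SG)/R = (12.9 − 3.56) / 1.04 = 8.98 mA.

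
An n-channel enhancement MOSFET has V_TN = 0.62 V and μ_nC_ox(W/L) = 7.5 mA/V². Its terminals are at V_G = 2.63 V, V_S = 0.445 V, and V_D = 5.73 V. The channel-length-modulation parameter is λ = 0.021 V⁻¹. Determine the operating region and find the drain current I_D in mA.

V_GS = V_G − V_S = 2.63 − 0.445 = 2.19 V; V_DS = V_D − V_S = 5.73 − 0.445 = 5.29 V.
V_ov = V_GS − V_TN = 2.19 − 0.62 = 1.56 V.
Since V_DS = 5.29 V ≥ V_ov = 1.56 V, the device is in saturation.
I_D = ½ k_n V_ov² (1 + λ V_DS) = 0.5 × 7.5 × 1.56² × (1 + 0.021 × 5.29) = 10.2 mA.

Saturation; I_D = 10.2 mA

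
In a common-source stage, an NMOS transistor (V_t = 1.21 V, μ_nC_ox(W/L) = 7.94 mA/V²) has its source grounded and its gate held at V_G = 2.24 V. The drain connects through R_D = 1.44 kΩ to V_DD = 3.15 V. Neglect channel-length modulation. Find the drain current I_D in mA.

I_D = 1.99 mA

V_GS = V_G = 2.24 V, so V_ov = 2.24 − 1.21 = 1.03 V.
Assume saturation: I_D = ½ k_n V_ov² = 0.5 × 7.94 × 1.03² = 4.21 mA, giving V_DS = V_DD − I_D R_D = 3.15 − 4.21 × 1.44 = -2.91 V.
But -2.91 V < V_ov = 1.03 V, so the device is actually in triode.
In triode I_D = k_n[V_ov V_DS − ½ V_DS²] and I_D = (V_DD − V_DS)/R_D. Equating: 5.72 V_DS² − 12.78 V_DS + 3.15 = 0, giving V_DS = 0.282 V (the root below V_ov).
I_D = (3.15 − 0.282) / 1.44 = 1.99 mA.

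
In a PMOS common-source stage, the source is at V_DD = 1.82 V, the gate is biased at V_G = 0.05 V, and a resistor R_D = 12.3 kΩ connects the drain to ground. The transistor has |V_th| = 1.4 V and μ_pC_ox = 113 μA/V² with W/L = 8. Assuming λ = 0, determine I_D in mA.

I_D = 0.0619 mA

V_SG = V_DD − V_G = 1.82 − 0.05 = 1.77 V, so V_ov = 1.77 − 1.4 = 0.37 V.
k_p = μ_pC_ox · (W/L) = 0.904 mA/V².
Assume saturation: I_D = ½ k_p V_ov² = 0.5 × 0.904 × 0.37² = 0.0619 mA, giving V_SD = V_DD − I_D R_D = 1.82 − 0.0619 × 12.3 = 1.06 V.
V_SD = 1.06 V ≥ V_ov = 0.37 V, confirming saturation.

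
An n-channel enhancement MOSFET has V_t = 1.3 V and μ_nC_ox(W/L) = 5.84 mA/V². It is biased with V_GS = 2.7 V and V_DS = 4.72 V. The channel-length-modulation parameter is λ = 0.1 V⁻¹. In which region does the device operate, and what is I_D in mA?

V_ov = V_GS − V_t = 2.7 − 1.3 = 1.4 V.
Since V_DS = 4.72 V ≥ V_ov = 1.4 V, the device is in saturation.
I_D = ½ k_n V_ov² (1 + λ V_DS) = 0.5 × 5.84 × 1.4² × (1 + 0.1 × 4.72) = 8.42 mA.

Saturation; I_D = 8.42 mA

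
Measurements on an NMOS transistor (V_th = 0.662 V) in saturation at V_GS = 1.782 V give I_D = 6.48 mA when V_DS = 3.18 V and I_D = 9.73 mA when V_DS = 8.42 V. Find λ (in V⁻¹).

With V_GS fixed, I_D ∝ (1 + λ V_DS) in saturation, so I_D2/I_D1 = (1 + λ V_DS2)/(1 + λ V_DS1).
9.73/6.48 = 1.502 = (1 + 8.42 λ)/(1 + 3.18 λ).
Solving: λ (I_D1 V_DS2 − I_D2 V_DS1) = I_D2 − I_D1, so λ = (9.73 − 6.48) / (6.48 × 8.42 − 9.73 × 3.18) = 3.25 / 23.6 = 0.138 V⁻¹.

λ = 0.138 V⁻¹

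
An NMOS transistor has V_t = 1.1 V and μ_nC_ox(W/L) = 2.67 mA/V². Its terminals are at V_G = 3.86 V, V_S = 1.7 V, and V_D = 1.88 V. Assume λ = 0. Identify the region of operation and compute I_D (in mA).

Triode; I_D = 0.466 mA

V_GS = V_G − V_S = 3.86 − 1.7 = 2.16 V; V_DS = V_D − V_S = 1.88 − 1.7 = 0.18 V.
V_ov = V_GS − V_t = 2.16 − 1.1 = 1.06 V.
Since V_DS = 0.18 V < V_ov = 1.06 V, the device is in the triode region.
I_D = k_n [V_ov · V_DS − ½ V_DS²] = 2.67 × [1.06 × 0.18 − 0.5 × 0.18²] = 0.466 mA.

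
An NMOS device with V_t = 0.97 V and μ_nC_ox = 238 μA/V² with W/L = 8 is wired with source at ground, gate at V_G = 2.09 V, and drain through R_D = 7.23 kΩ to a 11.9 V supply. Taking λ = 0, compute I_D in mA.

V_GS = V_G = 2.09 V, so V_ov = 2.09 − 0.97 = 1.12 V.
k_n = μ_nC_ox · (W/L) = 1.904 mA/V².
Assume saturation: I_D = ½ k_n V_ov² = 0.5 × 1.904 × 1.12² = 1.19 mA, giving V_DS = V_DD − I_D R_D = 11.9 − 1.19 × 7.23 = 3.27 V.
V_DS = 3.27 V ≥ V_ov = 1.12 V, confirming saturation.

I_D = 1.19 mA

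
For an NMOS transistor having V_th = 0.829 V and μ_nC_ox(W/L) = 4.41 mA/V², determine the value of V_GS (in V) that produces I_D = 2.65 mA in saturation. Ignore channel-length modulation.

V_GS = 1.93 V

In saturation I_D = ½ k_n (V_GS − V_th)², so V_GS − V_th = √(2 I_D / k_n) = √(2 × 2.65 / 4.41) = 1.1 V.
V_GS = 0.829 + 1.1 = 1.93 V.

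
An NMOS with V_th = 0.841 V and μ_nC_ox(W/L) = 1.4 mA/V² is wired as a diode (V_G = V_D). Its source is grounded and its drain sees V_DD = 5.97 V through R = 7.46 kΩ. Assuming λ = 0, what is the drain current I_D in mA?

With gate tied to drain, V_GS = V_DS ≥ V_GS − V_th, so the device is in saturation.
KCL at the drain: ½ k_n (V_GS − V_th)² = (V_DD − V_GS)/R.
Let x = V_GS − 0.841. Then 5.22 x² + x − 5.129 = 0, giving x = 0.9 V (positive root), so V_GS = 1.74 V.
I_D = (V_DD − V_GS)/R = (5.97 − 1.74) / 7.46 = 0.567 mA.

I_D = 0.567 mA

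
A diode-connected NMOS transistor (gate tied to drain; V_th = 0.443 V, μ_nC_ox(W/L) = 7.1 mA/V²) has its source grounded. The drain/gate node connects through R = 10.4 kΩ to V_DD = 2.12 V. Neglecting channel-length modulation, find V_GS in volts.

V_GS = 0.643 V

With gate tied to drain, V_GS = V_DS ≥ V_GS − V_th, so the device is in saturation.
KCL at the drain: ½ k_n (V_GS − V_th)² = (V_DD − V_GS)/R.
Let x = V_GS − 0.443. Then 36.9 x² + x − 1.677 = 0, giving x = 0.2 V (positive root), so V_GS = 0.643 V.
I_D = (V_DD − V_GS)/R = (2.12 − 0.643) / 10.4 = 0.142 mA.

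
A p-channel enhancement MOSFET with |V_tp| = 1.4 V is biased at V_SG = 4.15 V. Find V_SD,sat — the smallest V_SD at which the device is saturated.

V_SD,sat = 2.75 V

The boundary between triode and saturation is V_SD = V_SG − |V_tp| = V_ov.
V_ov = 4.15 − 1.4 = 2.75 V.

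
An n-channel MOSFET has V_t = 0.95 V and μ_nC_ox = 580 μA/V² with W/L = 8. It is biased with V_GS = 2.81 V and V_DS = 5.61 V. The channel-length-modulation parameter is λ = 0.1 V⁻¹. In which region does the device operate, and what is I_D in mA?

Saturation; I_D = 12.5 mA

k_n = μ_nC_ox · (W/L) = 4.64 mA/V².
V_ov = V_GS − V_t = 2.81 − 0.95 = 1.86 V.
Since V_DS = 5.61 V ≥ V_ov = 1.86 V, the device is in saturation.
I_D = ½ k_n V_ov² (1 + λ V_DS) = 0.5 × 4.64 × 1.86² × (1 + 0.1 × 5.61) = 12.5 mA.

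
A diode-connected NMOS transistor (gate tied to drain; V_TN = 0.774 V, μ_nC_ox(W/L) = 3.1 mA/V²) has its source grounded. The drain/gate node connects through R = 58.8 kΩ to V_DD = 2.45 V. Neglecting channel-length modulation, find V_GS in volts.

V_GS = 0.904 V

With gate tied to drain, V_GS = V_DS ≥ V_GS − V_TN, so the device is in saturation.
KCL at the drain: ½ k_n (V_GS − V_TN)² = (V_DD − V_GS)/R.
Let x = V_GS − 0.774. Then 91.1 x² + x − 1.676 = 0, giving x = 0.13 V (positive root), so V_GS = 0.904 V.
I_D = (V_DD − V_GS)/R = (2.45 − 0.904) / 58.8 = 0.0263 mA.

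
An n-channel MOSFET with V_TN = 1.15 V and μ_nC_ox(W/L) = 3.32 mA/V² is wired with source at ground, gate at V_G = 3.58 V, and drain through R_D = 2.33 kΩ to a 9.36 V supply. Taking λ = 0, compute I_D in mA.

I_D = 3.79 mA

V_GS = V_G = 3.58 V, so V_ov = 3.58 − 1.15 = 2.43 V.
Assume saturation: I_D = ½ k_n V_ov² = 0.5 × 3.32 × 2.43² = 9.8 mA, giving V_DS = V_DD − I_D R_D = 9.36 − 9.8 × 2.33 = -13.5 V.
But -13.5 V < V_ov = 2.43 V, so the device is actually in triode.
In triode I_D = k_n[V_ov V_DS − ½ V_DS²] and I_D = (V_DD − V_DS)/R_D. Equating: 3.87 V_DS² − 19.8 V_DS + 9.36 = 0, giving V_DS = 0.527 V (the root below V_ov).
I_D = (9.36 − 0.527) / 2.33 = 3.79 mA.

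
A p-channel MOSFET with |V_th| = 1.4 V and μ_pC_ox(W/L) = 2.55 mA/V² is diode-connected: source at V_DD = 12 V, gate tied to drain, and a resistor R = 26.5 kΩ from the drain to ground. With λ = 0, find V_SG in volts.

With gate tied to drain, V_SG = V_SD ≥ V_SG − |V_th|, so the device is in saturation.
KCL at the drain: ½ k_p (V_SG − |V_th|)² = (V_DD − V_SG)/R.
Let x = V_SG − 1.4. Then 33.8 x² + x − 10.6 = 0, giving x = 0.546 V (positive root), so V_SG = 1.95 V.
I_D = (V_DD − V_SG)/R = (12 − 1.95) / 26.5 = 0.379 mA.

V_SG = 1.95 V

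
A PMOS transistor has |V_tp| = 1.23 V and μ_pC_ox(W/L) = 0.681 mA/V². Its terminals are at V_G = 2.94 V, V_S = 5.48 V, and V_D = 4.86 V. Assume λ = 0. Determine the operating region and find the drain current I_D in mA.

Triode; I_D = 0.422 mA

V_SG = V_S − V_G = 5.48 − 2.94 = 2.54 V; V_SD = V_S − V_D = 5.48 − 4.86 = 0.62 V.
V_ov = V_SG − |V_tp| = 2.54 − 1.23 = 1.31 V.
Since V_SD = 0.62 V < V_ov = 1.31 V, the device is in the triode region.
I_D = k_p [V_ov · V_SD − ½ V_SD²] = 0.681 × [1.31 × 0.62 − 0.5 × 0.62²] = 0.422 mA.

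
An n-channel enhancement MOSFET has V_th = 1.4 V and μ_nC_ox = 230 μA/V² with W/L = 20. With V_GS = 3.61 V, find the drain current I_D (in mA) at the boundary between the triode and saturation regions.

At the boundary V_DS = V_ov = V_GS − V_th = 3.61 − 1.4 = 2.21 V.
k_n = μ_nC_ox · (W/L) = 4.6 mA/V².
I_D = ½ k_n V_ov² = 0.5 × 4.6 × 2.21² = 11.2 mA.

I_D = 11.2 mA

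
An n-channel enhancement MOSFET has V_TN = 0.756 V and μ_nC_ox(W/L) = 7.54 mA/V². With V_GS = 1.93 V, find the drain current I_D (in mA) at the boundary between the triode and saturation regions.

I_D = 5.20 mA

At the boundary V_DS = V_ov = V_GS − V_TN = 1.93 − 0.756 = 1.17 V.
I_D = ½ k_n V_ov² = 0.5 × 7.54 × 1.17² = 5.2 mA.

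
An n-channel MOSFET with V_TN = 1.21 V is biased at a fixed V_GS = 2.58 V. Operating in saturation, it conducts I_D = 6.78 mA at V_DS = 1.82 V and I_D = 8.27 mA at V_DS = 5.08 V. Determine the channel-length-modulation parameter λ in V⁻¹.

With V_GS fixed, I_D ∝ (1 + λ V_DS) in saturation, so I_D2/I_D1 = (1 + λ V_DS2)/(1 + λ V_DS1).
8.27/6.78 = 1.22 = (1 + 5.08 λ)/(1 + 1.82 λ).
Solving: λ (I_D1 V_DS2 − I_D2 V_DS1) = I_D2 − I_D1, so λ = (8.27 − 6.78) / (6.78 × 5.08 − 8.27 × 1.82) = 1.49 / 19.4 = 0.0768 V⁻¹.

λ = 0.0768 V⁻¹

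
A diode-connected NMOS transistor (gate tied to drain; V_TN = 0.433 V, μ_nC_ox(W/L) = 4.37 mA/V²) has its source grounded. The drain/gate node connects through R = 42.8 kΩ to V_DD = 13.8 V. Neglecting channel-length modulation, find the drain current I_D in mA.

I_D = 0.304 mA

With gate tied to drain, V_GS = V_DS ≥ V_GS − V_TN, so the device is in saturation.
KCL at the drain: ½ k_n (V_GS − V_TN)² = (V_DD − V_GS)/R.
Let x = V_GS − 0.433. Then 93.5 x² + x − 13.37 = 0, giving x = 0.373 V (positive root), so V_GS = 0.806 V.
I_D = (V_DD − V_GS)/R = (13.8 − 0.806) / 42.8 = 0.304 mA.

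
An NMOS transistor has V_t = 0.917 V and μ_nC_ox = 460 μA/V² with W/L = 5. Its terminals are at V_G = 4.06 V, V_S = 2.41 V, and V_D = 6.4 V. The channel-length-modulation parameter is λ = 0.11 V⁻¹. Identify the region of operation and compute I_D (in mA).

V_GS = V_G − V_S = 4.06 − 2.41 = 1.65 V; V_DS = V_D − V_S = 6.4 − 2.41 = 3.99 V.
k_n = μ_nC_ox · (W/L) = 2.3 mA/V².
V_ov = V_GS − V_t = 1.65 − 0.917 = 0.733 V.
Since V_DS = 3.99 V ≥ V_ov = 0.733 V, the device is in saturation.
I_D = ½ k_n V_ov² (1 + λ V_DS) = 0.5 × 2.3 × 0.733² × (1 + 0.11 × 3.99) = 0.889 mA.

Saturation; I_D = 0.889 mA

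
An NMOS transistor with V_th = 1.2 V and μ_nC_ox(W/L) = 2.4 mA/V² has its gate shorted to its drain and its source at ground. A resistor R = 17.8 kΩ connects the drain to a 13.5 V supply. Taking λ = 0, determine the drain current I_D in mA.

I_D = 0.650 mA

With gate tied to drain, V_GS = V_DS ≥ V_GS − V_th, so the device is in saturation.
KCL at the drain: ½ k_n (V_GS − V_th)² = (V_DD − V_GS)/R.
Let x = V_GS − 1.2. Then 21.4 x² + x − 12.3 = 0, giving x = 0.736 V (positive root), so V_GS = 1.94 V.
I_D = (V_DD − V_GS)/R = (13.5 − 1.94) / 17.8 = 0.65 mA.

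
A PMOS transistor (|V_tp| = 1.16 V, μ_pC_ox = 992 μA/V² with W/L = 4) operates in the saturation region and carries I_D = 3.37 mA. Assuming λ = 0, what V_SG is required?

k_p = μ_pC_ox · (W/L) = 3.968 mA/V².
In saturation I_D = ½ k_p (V_SG − |V_tp|)², so V_SG − |V_tp| = √(2 I_D / k_p) = √(2 × 3.37 / 3.968) = 1.3 V.
V_SG = 1.16 + 1.3 = 2.46 V.

V_SG = 2.46 V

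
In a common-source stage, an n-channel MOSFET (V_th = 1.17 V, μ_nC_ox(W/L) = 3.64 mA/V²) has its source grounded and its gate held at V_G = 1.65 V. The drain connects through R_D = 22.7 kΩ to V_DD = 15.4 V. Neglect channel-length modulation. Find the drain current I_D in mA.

I_D = 0.419 mA

V_GS = V_G = 1.65 V, so V_ov = 1.65 − 1.17 = 0.48 V.
Assume saturation: I_D = ½ k_n V_ov² = 0.5 × 3.64 × 0.48² = 0.419 mA, giving V_DS = V_DD − I_D R_D = 15.4 − 0.419 × 22.7 = 5.88 V.
V_DS = 5.88 V ≥ V_ov = 0.48 V, confirming saturation.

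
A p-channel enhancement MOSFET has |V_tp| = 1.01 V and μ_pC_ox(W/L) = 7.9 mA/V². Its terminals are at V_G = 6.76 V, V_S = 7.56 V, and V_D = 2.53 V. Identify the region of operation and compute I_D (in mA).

Cutoff; I_D = 0 mA

V_SG = V_S − V_G = 7.56 − 6.76 = 0.8 V; V_SD = V_S − V_D = 7.56 − 2.53 = 5.03 V.
V_SG = 0.8 V < |V_tp| = 1.01 V, so the transistor is in cutoff.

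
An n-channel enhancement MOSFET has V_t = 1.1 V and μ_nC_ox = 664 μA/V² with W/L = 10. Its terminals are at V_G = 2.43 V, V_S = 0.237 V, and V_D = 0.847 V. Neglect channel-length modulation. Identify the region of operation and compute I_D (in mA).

Triode; I_D = 3.19 mA

V_GS = V_G − V_S = 2.43 − 0.237 = 2.19 V; V_DS = V_D − V_S = 0.847 − 0.237 = 0.61 V.
k_n = μ_nC_ox · (W/L) = 6.64 mA/V².
V_ov = V_GS − V_t = 2.19 − 1.1 = 1.09 V.
Since V_DS = 0.61 V < V_ov = 1.09 V, the device is in the triode region.
I_D = k_n [V_ov · V_DS − ½ V_DS²] = 6.64 × [1.09 × 0.61 − 0.5 × 0.61²] = 3.19 mA.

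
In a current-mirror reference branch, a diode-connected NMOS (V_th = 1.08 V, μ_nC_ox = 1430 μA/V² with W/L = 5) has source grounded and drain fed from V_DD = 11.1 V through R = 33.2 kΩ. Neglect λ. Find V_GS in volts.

With gate tied to drain, V_GS = V_DS ≥ V_GS − V_th, so the device is in saturation.
k_n = μ_nC_ox · (W/L) = 7.15 mA/V².
KCL at the drain: ½ k_n (V_GS − V_th)² = (V_DD − V_GS)/R.
Let x = V_GS − 1.08. Then 119 x² + x − 10.02 = 0, giving x = 0.286 V (positive root), so V_GS = 1.37 V.
I_D = (V_DD − V_GS)/R = (11.1 − 1.37) / 33.2 = 0.293 mA.

V_GS = 1.37 V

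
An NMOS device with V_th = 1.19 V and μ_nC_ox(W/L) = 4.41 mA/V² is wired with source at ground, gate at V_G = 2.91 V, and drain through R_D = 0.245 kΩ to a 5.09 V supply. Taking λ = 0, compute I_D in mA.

V_GS = V_G = 2.91 V, so V_ov = 2.91 − 1.19 = 1.72 V.
Assume saturation: I_D = ½ k_n V_ov² = 0.5 × 4.41 × 1.72² = 6.52 mA, giving V_DS = V_DD − I_D R_D = 5.09 − 6.52 × 0.245 = 3.49 V.
V_DS = 3.49 V ≥ V_ov = 1.72 V, confirming saturation.

I_D = 6.52 mA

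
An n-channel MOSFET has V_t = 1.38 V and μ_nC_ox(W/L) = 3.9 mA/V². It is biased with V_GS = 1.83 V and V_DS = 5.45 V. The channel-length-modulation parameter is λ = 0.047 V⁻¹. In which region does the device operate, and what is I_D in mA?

V_ov = V_GS − V_t = 1.83 − 1.38 = 0.45 V.
Since V_DS = 5.45 V ≥ V_ov = 0.45 V, the device is in saturation.
I_D = ½ k_n V_ov² (1 + λ V_DS) = 0.5 × 3.9 × 0.45² × (1 + 0.047 × 5.45) = 0.496 mA.

Saturation; I_D = 0.496 mA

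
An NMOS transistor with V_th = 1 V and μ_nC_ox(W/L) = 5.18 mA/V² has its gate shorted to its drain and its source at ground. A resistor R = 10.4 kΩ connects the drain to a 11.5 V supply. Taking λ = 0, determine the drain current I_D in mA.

I_D = 0.951 mA

With gate tied to drain, V_GS = V_DS ≥ V_GS − V_th, so the device is in saturation.
KCL at the drain: ½ k_n (V_GS − V_th)² = (V_DD − V_GS)/R.
Let x = V_GS − 1. Then 26.9 x² + x − 10.5 = 0, giving x = 0.606 V (positive root), so V_GS = 1.61 V.
I_D = (V_DD − V_GS)/R = (11.5 − 1.61) / 10.4 = 0.951 mA.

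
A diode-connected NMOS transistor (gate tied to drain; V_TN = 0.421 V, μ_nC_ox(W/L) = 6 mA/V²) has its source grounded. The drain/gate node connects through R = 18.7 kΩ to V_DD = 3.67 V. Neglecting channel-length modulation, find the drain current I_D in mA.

I_D = 0.161 mA

With gate tied to drain, V_GS = V_DS ≥ V_GS − V_TN, so the device is in saturation.
KCL at the drain: ½ k_n (V_GS − V_TN)² = (V_DD − V_GS)/R.
Let x = V_GS − 0.421. Then 56.1 x² + x − 3.249 = 0, giving x = 0.232 V (positive root), so V_GS = 0.653 V.
I_D = (V_DD − V_GS)/R = (3.67 − 0.653) / 18.7 = 0.161 mA.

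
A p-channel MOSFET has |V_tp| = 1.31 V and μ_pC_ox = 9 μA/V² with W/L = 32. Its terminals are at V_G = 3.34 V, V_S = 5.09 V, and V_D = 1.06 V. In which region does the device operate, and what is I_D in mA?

V_SG = V_S − V_G = 5.09 − 3.34 = 1.75 V; V_SD = V_S − V_D = 5.09 − 1.06 = 4.03 V.
k_p = μ_pC_ox · (W/L) = 0.288 mA/V².
V_ov = V_SG − |V_tp| = 1.75 − 1.31 = 0.44 V.
Since V_SD = 4.03 V ≥ V_ov = 0.44 V, the device is in saturation.
I_D = ½ k_p V_ov² = 0.5 × 0.288 × 0.44² = 0.0279 mA.

Saturation; I_D = 0.0279 mA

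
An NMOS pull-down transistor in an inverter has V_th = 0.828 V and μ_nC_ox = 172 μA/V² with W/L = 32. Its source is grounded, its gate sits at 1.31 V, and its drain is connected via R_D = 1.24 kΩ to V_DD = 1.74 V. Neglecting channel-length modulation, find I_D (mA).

I_D = 0.639 mA

V_GS = V_G = 1.31 V, so V_ov = 1.31 − 0.828 = 0.482 V.
k_n = μ_nC_ox · (W/L) = 5.504 mA/V².
Assume saturation: I_D = ½ k_n V_ov² = 0.5 × 5.504 × 0.482² = 0.639 mA, giving V_DS = V_DD − I_D R_D = 1.74 − 0.639 × 1.24 = 0.947 V.
V_DS = 0.947 V ≥ V_ov = 0.482 V, confirming saturation.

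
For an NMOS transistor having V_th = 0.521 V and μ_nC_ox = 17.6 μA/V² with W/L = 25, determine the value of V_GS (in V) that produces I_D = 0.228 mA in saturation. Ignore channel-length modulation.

V_GS = 1.54 V

k_n = μ_nC_ox · (W/L) = 0.44 mA/V².
In saturation I_D = ½ k_n (V_GS − V_th)², so V_GS − V_th = √(2 I_D / k_n) = √(2 × 0.228 / 0.44) = 1.02 V.
V_GS = 0.521 + 1.02 = 1.54 V.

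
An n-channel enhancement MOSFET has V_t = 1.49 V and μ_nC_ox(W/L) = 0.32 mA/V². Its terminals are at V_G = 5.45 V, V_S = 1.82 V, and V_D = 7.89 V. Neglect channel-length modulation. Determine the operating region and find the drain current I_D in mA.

Saturation; I_D = 0.733 mA

V_GS = V_G − V_S = 5.45 − 1.82 = 3.63 V; V_DS = V_D − V_S = 7.89 − 1.82 = 6.07 V.
V_ov = V_GS − V_t = 3.63 − 1.49 = 2.14 V.
Since V_DS = 6.07 V ≥ V_ov = 2.14 V, the device is in saturation.
I_D = ½ k_n V_ov² = 0.5 × 0.32 × 2.14² = 0.733 mA.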